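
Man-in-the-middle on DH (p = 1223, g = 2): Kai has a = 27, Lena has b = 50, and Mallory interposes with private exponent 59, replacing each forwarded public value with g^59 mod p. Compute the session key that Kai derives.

212

Kai receives Mallory's public value M = 2^59 mod 1223 instead of the honest one.
2^1 ≡ 2 (mod 1223)
2^2 = (2^1)^2 ≡ 2^2 = 4 ≡ 4 (mod 1223)
2^4 = (2^2)^2 ≡ 4^2 = 16 ≡ 16 (mod 1223)
2^8 = (2^4)^2 ≡ 16^2 = 256 ≡ 256 (mod 1223)
2^16 = (2^8)^2 ≡ 256^2 = 65536 ≡ 717 (mod 1223)
2^32 = (2^16)^2 ≡ 717^2 = 514089 ≡ 429 (mod 1223)
2^59 = 2^32 · 2^16 · 2^8 · 2^2 · 2^1 ≡ 429 · 717 · 256 · 4 · 2 ≡ 286 (mod 1223).
So M = 286. Kai computes K = M^27 mod 1223.
286^1 ≡ 286 (mod 1223)
286^2 = (286^1)^2 ≡ 286^2 = 81796 ≡ 1078 (mod 1223)
286^4 = (286^2)^2 ≡ 1078^2 = 1162084 ≡ 234 (mod 1223)
286^8 = (286^4)^2 ≡ 234^2 = 54756 ≡ 944 (mod 1223)
286^16 = (286^8)^2 ≡ 944^2 = 891136 ≡ 792 (mod 1223)
286^27 = 286^16 · 286^8 · 286^2 · 286^1 ≡ 792 · 944 · 1078 · 286 ≡ 212 (mod 1223).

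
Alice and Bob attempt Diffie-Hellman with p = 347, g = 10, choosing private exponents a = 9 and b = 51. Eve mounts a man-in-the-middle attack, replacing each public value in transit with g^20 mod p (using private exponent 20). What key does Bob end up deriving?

136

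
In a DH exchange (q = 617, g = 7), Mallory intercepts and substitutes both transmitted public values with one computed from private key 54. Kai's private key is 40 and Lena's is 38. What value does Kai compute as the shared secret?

Kai receives Mallory's public value M = 7^54 mod 617 instead of the honest one.
7^1 ≡ 7 (mod 617)
7^2 = (7^1)^2 ≡ 7^2 = 49 ≡ 49 (mod 617)
7^4 = (7^2)^2 ≡ 49^2 = 2401 ≡ 550 (mod 617)
7^8 = (7^4)^2 ≡ 550^2 = 302500 ≡ 170 (mod 617)
7^16 = (7^8)^2 ≡ 170^2 = 28900 ≡ 518 (mod 617)
7^32 = (7^16)^2 ≡ 518^2 = 268324 ≡ 546 (mod 617)
7^54 = 7^32 · 7^16 · 7^4 · 7^2 ≡ 546 · 518 · 550 · 49 ≡ 210 (mod 617).
So M = 210. Kai computes K = M^40 mod 617.
210^1 ≡ 210 (mod 617)
210^2 = (210^1)^2 ≡ 210^2 = 44100 ≡ 293 (mod 617)
210^4 = (210^2)^2 ≡ 293^2 = 85849 ≡ 86 (mod 617)
210^8 = (210^4)^2 ≡ 86^2 = 7396 ≡ 609 (mod 617)
210^16 = (210^8)^2 ≡ 609^2 = 370881 ≡ 64 (mod 617)
210^32 = (210^16)^2 ≡ 64^2 = 4096 ≡ 394 (mod 617)
210^40 = 210^32 · 210^8 ≡ 394 · 609 ≡ 550 (mod 617).

550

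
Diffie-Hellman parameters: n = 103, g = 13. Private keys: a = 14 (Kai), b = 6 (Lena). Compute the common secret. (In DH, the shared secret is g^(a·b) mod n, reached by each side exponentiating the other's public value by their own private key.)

8

Lena sends B = g^b mod n = 13^6 mod 103.
13^1 ≡ 13 (mod 103)
13^2 = (13^1)^2 ≡ 13^2 = 169 ≡ 66 (mod 103)
13^4 = (13^2)^2 ≡ 66^2 = 4356 ≡ 30 (mod 103)
13^6 = 13^4 · 13^2 ≡ 30 · 66 ≡ 23 (mod 103).
So B = 23. Kai then computes K = B^a mod n = 23^14 mod 103.
23^1 ≡ 23 (mod 103)
23^2 = (23^1)^2 ≡ 23^2 = 529 ≡ 14 (mod 103)
23^4 = (23^2)^2 ≡ 14^2 = 196 ≡ 93 (mod 103)
23^8 = (23^4)^2 ≡ 93^2 = 8649 ≡ 100 (mod 103)
23^14 = 23^8 · 23^4 · 23^2 ≡ 100 · 93 · 14 ≡ 8 (mod 103).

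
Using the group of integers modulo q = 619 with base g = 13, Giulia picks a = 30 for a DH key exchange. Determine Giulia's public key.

Public value = 13^{30} \pmod{619}.
13^1 ≡ 13 (mod 619)
13^2 = (13^1)^2 ≡ 13^2 = 169 ≡ 169 (mod 619)
13^4 = (13^2)^2 ≡ 169^2 = 28561 ≡ 87 (mod 619)
13^8 = (13^4)^2 ≡ 87^2 = 7569 ≡ 141 (mod 619)
13^16 = (13^8)^2 ≡ 141^2 = 19881 ≡ 73 (mod 619)
13^30 = 13^16 · 13^8 · 13^4 · 13^2 ≡ 73 · 141 · 87 · 169 ≡ 526 (mod 619).

526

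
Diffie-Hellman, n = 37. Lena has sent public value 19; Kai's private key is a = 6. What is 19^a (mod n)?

Shared key K = 19^6 mod 37.
19^1 ≡ 19 (mod 37)
19^2 = (19^1)^2 ≡ 19^2 = 361 ≡ 28 (mod 37)
19^4 = (19^2)^2 ≡ 28^2 = 784 ≡ 7 (mod 37)
19^6 = 19^4 · 19^2 ≡ 7 · 28 ≡ 11 (mod 37).

11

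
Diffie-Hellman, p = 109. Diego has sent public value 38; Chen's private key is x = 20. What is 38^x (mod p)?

Shared key K = 38^20 mod 109.
38^1 ≡ 38 (mod 109)
38^2 = (38^1)^2 ≡ 38^2 = 1444 ≡ 27 (mod 109)
38^4 = (38^2)^2 ≡ 27^2 = 729 ≡ 75 (mod 109)
38^8 = (38^4)^2 ≡ 75^2 = 5625 ≡ 66 (mod 109)
38^16 = (38^8)^2 ≡ 66^2 = 4356 ≡ 105 (mod 109)
38^20 = 38^16 · 38^4 ≡ 105 · 75 ≡ 27 (mod 109).

27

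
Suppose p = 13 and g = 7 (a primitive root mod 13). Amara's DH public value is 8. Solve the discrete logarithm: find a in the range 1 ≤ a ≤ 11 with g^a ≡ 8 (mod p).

9

Try successive powers of 7 modulo 13:
7^1 ≡ 7
7^2 ≡ 10
7^3 ≡ 5
7^4 ≡ 9
7^5 ≡ 11
7^6 ≡ 12
7^7 ≡ 6
7^8 ≡ 3
7^9 ≡ 8
Found: a = 9.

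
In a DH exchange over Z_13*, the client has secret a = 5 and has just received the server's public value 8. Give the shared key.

Shared key K = 8^5 mod 13.
8^1 ≡ 8 (mod 13)
8^2 = (8^1)^2 ≡ 8^2 = 64 ≡ 12 (mod 13)
8^4 = (8^2)^2 ≡ 12^2 = 144 ≡ 1 (mod 13)
8^5 = 8^4 · 8^1 ≡ 1 · 8 ≡ 8 (mod 13).

8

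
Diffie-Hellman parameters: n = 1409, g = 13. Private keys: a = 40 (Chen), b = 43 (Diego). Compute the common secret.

Chen sends A = g^a mod n = 13^40 mod 1409.
13^1 ≡ 13 (mod 1409)
13^2 = (13^1)^2 ≡ 13^2 = 169 ≡ 169 (mod 1409)
13^4 = (13^2)^2 ≡ 169^2 = 28561 ≡ 381 (mod 1409)
13^8 = (13^4)^2 ≡ 381^2 = 145161 ≡ 34 (mod 1409)
13^16 = (13^8)^2 ≡ 34^2 = 1156 ≡ 1156 (mod 1409)
13^32 = (13^16)^2 ≡ 1156^2 = 1336336 ≡ 604 (mod 1409)
13^40 = 13^32 · 13^8 ≡ 604 · 34 ≡ 810 (mod 1409).
So A = 810. Diego then computes K = A^b mod n = 810^43 mod 1409.
810^1 ≡ 810 (mod 1409)
810^2 = (810^1)^2 ≡ 810^2 = 656100 ≡ 915 (mod 1409)
810^4 = (810^2)^2 ≡ 915^2 = 837225 ≡ 279 (mod 1409)
810^8 = (810^4)^2 ≡ 279^2 = 77841 ≡ 346 (mod 1409)
810^16 = (810^8)^2 ≡ 346^2 = 119716 ≡ 1360 (mod 1409)
810^32 = (810^16)^2 ≡ 1360^2 = 1849600 ≡ 992 (mod 1409)
810^43 = 810^32 · 810^8 · 810^2 · 810^1 ≡ 992 · 346 · 915 · 810 ≡ 839 (mod 1409).

839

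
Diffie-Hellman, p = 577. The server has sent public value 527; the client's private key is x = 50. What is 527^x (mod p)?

385

Shared key K = 527^50 mod 577.
527^1 ≡ 527 (mod 577)
527^2 = (527^1)^2 ≡ 527^2 = 277729 ≡ 192 (mod 577)
527^4 = (527^2)^2 ≡ 192^2 = 36864 ≡ 513 (mod 577)
527^8 = (527^4)^2 ≡ 513^2 = 263169 ≡ 57 (mod 577)
527^16 = (527^8)^2 ≡ 57^2 = 3249 ≡ 364 (mod 577)
527^32 = (527^16)^2 ≡ 364^2 = 132496 ≡ 363 (mod 577)
527^50 = 527^32 · 527^16 · 527^2 ≡ 363 · 364 · 192 ≡ 385 (mod 577).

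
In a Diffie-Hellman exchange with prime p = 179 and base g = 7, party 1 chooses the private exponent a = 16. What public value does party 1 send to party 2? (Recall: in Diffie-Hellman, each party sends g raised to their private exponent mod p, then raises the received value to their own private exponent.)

Public value = 7^{16} \pmod{179}.
7^1 ≡ 7 (mod 179)
7^2 = (7^1)^2 ≡ 7^2 = 49 ≡ 49 (mod 179)
7^4 = (7^2)^2 ≡ 49^2 = 2401 ≡ 74 (mod 179)
7^8 = (7^4)^2 ≡ 74^2 = 5476 ≡ 106 (mod 179)
7^16 = (7^8)^2 ≡ 106^2 = 11236 ≡ 138 (mod 179)

138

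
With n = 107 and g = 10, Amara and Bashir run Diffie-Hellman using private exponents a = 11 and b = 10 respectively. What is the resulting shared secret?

49

Bashir sends B = g^b mod n = 10^10 mod 107.
10^1 ≡ 10 (mod 107)
10^2 = (10^1)^2 ≡ 10^2 = 100 ≡ 100 (mod 107)
10^4 = (10^2)^2 ≡ 100^2 = 10000 ≡ 49 (mod 107)
10^8 = (10^4)^2 ≡ 49^2 = 2401 ≡ 47 (mod 107)
10^10 = 10^8 · 10^2 ≡ 47 · 100 ≡ 99 (mod 107).
So B = 99. Amara then computes K = B^a mod n = 99^11 mod 107.
99^1 ≡ 99 (mod 107)
99^2 = (99^1)^2 ≡ 99^2 = 9801 ≡ 64 (mod 107)
99^4 = (99^2)^2 ≡ 64^2 = 4096 ≡ 30 (mod 107)
99^8 = (99^4)^2 ≡ 30^2 = 900 ≡ 44 (mod 107)
99^11 = 99^8 · 99^2 · 99^1 ≡ 44 · 64 · 99 ≡ 49 (mod 107).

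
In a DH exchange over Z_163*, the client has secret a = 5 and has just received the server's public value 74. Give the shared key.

Shared key K = 74^5 mod 163.
74^1 ≡ 74 (mod 163)
74^2 = (74^1)^2 ≡ 74^2 = 5476 ≡ 97 (mod 163)
74^4 = (74^2)^2 ≡ 97^2 = 9409 ≡ 118 (mod 163)
74^5 = 74^4 · 74^1 ≡ 118 · 74 ≡ 93 (mod 163).

93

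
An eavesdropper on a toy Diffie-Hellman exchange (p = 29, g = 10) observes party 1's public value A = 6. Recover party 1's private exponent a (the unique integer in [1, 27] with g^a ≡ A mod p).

Try successive powers of 10 modulo 29:
10^1 ≡ 10
10^2 ≡ 13
10^3 ≡ 14
10^4 ≡ 24
10^5 ≡ 8
10^6 ≡ 22
10^7 ≡ 17
10^8 ≡ 25
10^9 ≡ 18
10^10 ≡ 6
Found: a = 10.

10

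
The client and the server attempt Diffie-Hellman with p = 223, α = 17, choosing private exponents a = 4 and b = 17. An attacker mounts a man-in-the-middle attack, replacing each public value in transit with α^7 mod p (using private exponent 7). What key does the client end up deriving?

The client receives an attacker's public value M = 17^7 mod 223 instead of the honest one.
17^1 ≡ 17 (mod 223)
17^2 = (17^1)^2 ≡ 17^2 = 289 ≡ 66 (mod 223)
17^4 = (17^2)^2 ≡ 66^2 = 4356 ≡ 119 (mod 223)
17^7 = 17^4 · 17^2 · 17^1 ≡ 119 · 66 · 17 ≡ 164 (mod 223).
So M = 164. The client computes K = M^4 mod 223.
164^1 ≡ 164 (mod 223)
164^2 = (164^1)^2 ≡ 164^2 = 26896 ≡ 136 (mod 223)
164^4 = (164^2)^2 ≡ 136^2 = 18496 ≡ 210 (mod 223)

210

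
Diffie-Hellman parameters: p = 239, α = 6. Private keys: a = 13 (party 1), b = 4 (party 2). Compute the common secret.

Party 2 sends B = α^b mod p = 6^4 mod 239.
6^1 ≡ 6 (mod 239)
6^2 = (6^1)^2 ≡ 6^2 = 36 ≡ 36 (mod 239)
6^4 = (6^2)^2 ≡ 36^2 = 1296 ≡ 101 (mod 239)
So B = 101. Party 1 then computes K = B^a mod p = 101^13 mod 239.
101^1 ≡ 101 (mod 239)
101^2 = (101^1)^2 ≡ 101^2 = 10201 ≡ 163 (mod 239)
101^4 = (101^2)^2 ≡ 163^2 = 26569 ≡ 40 (mod 239)
101^8 = (101^4)^2 ≡ 40^2 = 1600 ≡ 166 (mod 239)
101^13 = 101^8 · 101^4 · 101^1 ≡ 166 · 40 · 101 ≡ 6 (mod 239).

6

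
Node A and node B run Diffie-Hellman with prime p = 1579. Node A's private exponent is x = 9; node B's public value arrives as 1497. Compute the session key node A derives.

Shared key K = 1497^9 mod 1579.
1497^1 ≡ 1497 (mod 1579)
1497^2 = (1497^1)^2 ≡ 1497^2 = 2241009 ≡ 408 (mod 1579)
1497^4 = (1497^2)^2 ≡ 408^2 = 166464 ≡ 669 (mod 1579)
1497^8 = (1497^4)^2 ≡ 669^2 = 447561 ≡ 704 (mod 1579)
1497^9 = 1497^8 · 1497^1 ≡ 704 · 1497 ≡ 695 (mod 1579).

695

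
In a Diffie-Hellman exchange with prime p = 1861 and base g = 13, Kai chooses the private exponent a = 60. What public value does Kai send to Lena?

936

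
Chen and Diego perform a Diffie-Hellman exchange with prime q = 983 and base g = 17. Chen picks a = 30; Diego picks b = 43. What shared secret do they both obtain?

Diego sends B = g^b mod q = 17^43 mod 983.
17^1 ≡ 17 (mod 983)
17^2 = (17^1)^2 ≡ 17^2 = 289 ≡ 289 (mod 983)
17^4 = (17^2)^2 ≡ 289^2 = 83521 ≡ 949 (mod 983)
17^8 = (17^4)^2 ≡ 949^2 = 900601 ≡ 173 (mod 983)
17^16 = (17^8)^2 ≡ 173^2 = 29929 ≡ 439 (mod 983)
17^32 = (17^16)^2 ≡ 439^2 = 192721 ≡ 53 (mod 983)
17^43 = 17^32 · 17^8 · 17^2 · 17^1 ≡ 53 · 173 · 289 · 17 ≡ 339 (mod 983).
So B = 339. Chen then computes K = B^a mod q = 339^30 mod 983.
339^1 ≡ 339 (mod 983)
339^2 = (339^1)^2 ≡ 339^2 = 114921 ≡ 893 (mod 983)
339^4 = (339^2)^2 ≡ 893^2 = 797449 ≡ 236 (mod 983)
339^8 = (339^4)^2 ≡ 236^2 = 55696 ≡ 648 (mod 983)
339^16 = (339^8)^2 ≡ 648^2 = 419904 ≡ 163 (mod 983)
339^30 = 339^16 · 339^8 · 339^4 · 339^2 ≡ 163 · 648 · 236 · 893 ≡ 939 (mod 983).

939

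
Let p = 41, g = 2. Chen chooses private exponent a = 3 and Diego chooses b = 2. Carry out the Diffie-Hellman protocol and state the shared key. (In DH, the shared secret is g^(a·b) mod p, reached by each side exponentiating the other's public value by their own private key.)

Diego sends B = g^b mod p = 2^2 mod 41.
2^1 ≡ 2 (mod 41)
2^2 = (2^1)^2 ≡ 2^2 = 4 ≡ 4 (mod 41)
So B = 4. Chen then computes K = B^a mod p = 4^3 mod 41.
4^1 ≡ 4 (mod 41)
4^2 = (4^1)^2 ≡ 4^2 = 16 ≡ 16 (mod 41)
4^3 = 4^2 · 4^1 ≡ 16 · 4 ≡ 23 (mod 41).

23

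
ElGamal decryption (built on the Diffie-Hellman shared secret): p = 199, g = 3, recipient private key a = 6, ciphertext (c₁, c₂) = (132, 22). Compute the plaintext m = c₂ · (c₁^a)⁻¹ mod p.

120

Shared mask s = c₁^a mod p = 132^6 mod 199.
132^1 ≡ 132 (mod 199)
132^2 = (132^1)^2 ≡ 132^2 = 17424 ≡ 111 (mod 199)
132^4 = (132^2)^2 ≡ 111^2 = 12321 ≡ 182 (mod 199)
132^6 = 132^4 · 132^2 ≡ 182 · 111 ≡ 103 (mod 199).
So s = 103; s⁻¹ ≡ 114 (mod 199).
m = c₂ · s⁻¹ mod 199 = 22 · 114 mod 199 = 120.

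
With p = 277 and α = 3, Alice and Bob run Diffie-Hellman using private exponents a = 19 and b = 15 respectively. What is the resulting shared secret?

16

Bob sends B = α^b mod p = 3^15 mod 277.
3^1 ≡ 3 (mod 277)
3^2 = (3^1)^2 ≡ 3^2 = 9 ≡ 9 (mod 277)
3^4 = (3^2)^2 ≡ 9^2 = 81 ≡ 81 (mod 277)
3^8 = (3^4)^2 ≡ 81^2 = 6561 ≡ 190 (mod 277)
3^15 = 3^8 · 3^4 · 3^2 · 3^1 ≡ 190 · 81 · 9 · 3 ≡ 30 (mod 277).
So B = 30. Alice then computes K = B^a mod p = 30^19 mod 277.
30^1 ≡ 30 (mod 277)
30^2 = (30^1)^2 ≡ 30^2 = 900 ≡ 69 (mod 277)
30^4 = (30^2)^2 ≡ 69^2 = 4761 ≡ 52 (mod 277)
30^8 = (30^4)^2 ≡ 52^2 = 2704 ≡ 211 (mod 277)
30^16 = (30^8)^2 ≡ 211^2 = 44521 ≡ 201 (mod 277)
30^19 = 30^16 · 30^2 · 30^1 ≡ 201 · 69 · 30 ≡ 16 (mod 277).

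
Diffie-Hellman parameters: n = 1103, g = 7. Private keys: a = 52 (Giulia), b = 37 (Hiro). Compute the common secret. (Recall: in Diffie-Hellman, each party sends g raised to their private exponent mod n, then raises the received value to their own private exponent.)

607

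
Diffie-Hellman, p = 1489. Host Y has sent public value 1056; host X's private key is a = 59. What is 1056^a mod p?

Shared key K = 1056^59 mod 1489.
1056^1 ≡ 1056 (mod 1489)
1056^2 = (1056^1)^2 ≡ 1056^2 = 1115136 ≡ 1364 (mod 1489)
1056^4 = (1056^2)^2 ≡ 1364^2 = 1860496 ≡ 735 (mod 1489)
1056^8 = (1056^4)^2 ≡ 735^2 = 540225 ≡ 1207 (mod 1489)
1056^16 = (1056^8)^2 ≡ 1207^2 = 1456849 ≡ 607 (mod 1489)
1056^32 = (1056^16)^2 ≡ 607^2 = 368449 ≡ 666 (mod 1489)
1056^59 = 1056^32 · 1056^16 · 1056^8 · 1056^2 · 1056^1 ≡ 666 · 607 · 1207 · 1364 · 1056 ≡ 11 (mod 1489).

11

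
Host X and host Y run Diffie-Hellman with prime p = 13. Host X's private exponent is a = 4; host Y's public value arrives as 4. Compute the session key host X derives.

9

Shared key K = 4^4 mod 13.
4^1 ≡ 4 (mod 13)
4^2 = (4^1)^2 ≡ 4^2 = 16 ≡ 3 (mod 13)
4^4 = (4^2)^2 ≡ 3^2 = 9 ≡ 9 (mod 13)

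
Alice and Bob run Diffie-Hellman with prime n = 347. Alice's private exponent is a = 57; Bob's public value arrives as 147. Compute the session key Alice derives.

185

Shared key K = 147^57 mod 347.
147^1 ≡ 147 (mod 347)
147^2 = (147^1)^2 ≡ 147^2 = 21609 ≡ 95 (mod 347)
147^4 = (147^2)^2 ≡ 95^2 = 9025 ≡ 3 (mod 347)
147^8 = (147^4)^2 ≡ 3^2 = 9 ≡ 9 (mod 347)
147^16 = (147^8)^2 ≡ 9^2 = 81 ≡ 81 (mod 347)
147^32 = (147^16)^2 ≡ 81^2 = 6561 ≡ 315 (mod 347)
147^57 = 147^32 · 147^16 · 147^8 · 147^1 ≡ 315 · 81 · 9 · 147 ≡ 185 (mod 347).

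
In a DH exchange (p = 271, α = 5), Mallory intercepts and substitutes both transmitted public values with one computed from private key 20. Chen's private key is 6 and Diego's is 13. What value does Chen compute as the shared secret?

248

Chen receives Mallory's public value M = 5^20 mod 271 instead of the honest one.
5^1 ≡ 5 (mod 271)
5^2 = (5^1)^2 ≡ 5^2 = 25 ≡ 25 (mod 271)
5^4 = (5^2)^2 ≡ 25^2 = 625 ≡ 83 (mod 271)
5^8 = (5^4)^2 ≡ 83^2 = 6889 ≡ 114 (mod 271)
5^16 = (5^8)^2 ≡ 114^2 = 12996 ≡ 259 (mod 271)
5^20 = 5^16 · 5^4 ≡ 259 · 83 ≡ 88 (mod 271).
So M = 88. Chen computes K = M^6 mod 271.
88^1 ≡ 88 (mod 271)
88^2 = (88^1)^2 ≡ 88^2 = 7744 ≡ 156 (mod 271)
88^4 = (88^2)^2 ≡ 156^2 = 24336 ≡ 217 (mod 271)
88^6 = 88^4 · 88^2 ≡ 217 · 156 ≡ 248 (mod 271).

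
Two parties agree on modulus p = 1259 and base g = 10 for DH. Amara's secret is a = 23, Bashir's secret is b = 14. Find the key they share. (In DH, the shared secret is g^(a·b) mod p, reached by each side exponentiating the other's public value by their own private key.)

307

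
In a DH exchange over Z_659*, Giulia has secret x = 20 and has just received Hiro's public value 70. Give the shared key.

Shared key K = 70^20 mod 659.
70^1 ≡ 70 (mod 659)
70^2 = (70^1)^2 ≡ 70^2 = 4900 ≡ 287 (mod 659)
70^4 = (70^2)^2 ≡ 287^2 = 82369 ≡ 653 (mod 659)
70^8 = (70^4)^2 ≡ 653^2 = 426409 ≡ 36 (mod 659)
70^16 = (70^8)^2 ≡ 36^2 = 1296 ≡ 637 (mod 659)
70^20 = 70^16 · 70^4 ≡ 637 · 653 ≡ 132 (mod 659).

132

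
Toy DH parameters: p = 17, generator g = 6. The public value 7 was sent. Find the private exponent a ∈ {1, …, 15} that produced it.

Try successive powers of 6 modulo 17:
6^1 ≡ 6
6^2 ≡ 2
6^3 ≡ 12
6^4 ≡ 4
6^5 ≡ 7
Found: a = 5.

5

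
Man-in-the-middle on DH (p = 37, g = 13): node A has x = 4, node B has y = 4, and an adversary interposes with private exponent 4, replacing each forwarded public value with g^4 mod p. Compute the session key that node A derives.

7

Node A receives an adversary's public value M = 13^4 mod 37 instead of the honest one.
13^1 ≡ 13 (mod 37)
13^2 = (13^1)^2 ≡ 13^2 = 169 ≡ 21 (mod 37)
13^4 = (13^2)^2 ≡ 21^2 = 441 ≡ 34 (mod 37)
So M = 34. Node A computes K = M^4 mod 37.
34^1 ≡ 34 (mod 37)
34^2 = (34^1)^2 ≡ 34^2 = 1156 ≡ 9 (mod 37)
34^4 = (34^2)^2 ≡ 9^2 = 81 ≡ 7 (mod 37)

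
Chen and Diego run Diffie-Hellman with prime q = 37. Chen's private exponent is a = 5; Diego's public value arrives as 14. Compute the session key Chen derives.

Shared key K = 14^5 mod 37.
14^1 ≡ 14 (mod 37)
14^2 = (14^1)^2 ≡ 14^2 = 196 ≡ 11 (mod 37)
14^4 = (14^2)^2 ≡ 11^2 = 121 ≡ 10 (mod 37)
14^5 = 14^4 · 14^1 ≡ 10 · 14 ≡ 29 (mod 37).

29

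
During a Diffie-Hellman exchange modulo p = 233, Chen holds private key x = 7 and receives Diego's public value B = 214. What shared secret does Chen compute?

Shared key K = 214^7 mod 233.
214^1 ≡ 214 (mod 233)
214^2 = (214^1)^2 ≡ 214^2 = 45796 ≡ 128 (mod 233)
214^4 = (214^2)^2 ≡ 128^2 = 16384 ≡ 74 (mod 233)
214^7 = 214^4 · 214^2 · 214^1 ≡ 74 · 128 · 214 ≡ 141 (mod 233).

141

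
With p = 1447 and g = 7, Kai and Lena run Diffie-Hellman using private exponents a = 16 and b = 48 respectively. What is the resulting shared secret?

709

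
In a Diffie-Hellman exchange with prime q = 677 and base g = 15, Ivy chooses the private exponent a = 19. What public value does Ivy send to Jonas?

388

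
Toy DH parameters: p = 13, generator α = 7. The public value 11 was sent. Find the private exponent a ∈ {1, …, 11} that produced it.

Try successive powers of 7 modulo 13:
7^1 ≡ 7
7^2 ≡ 10
7^3 ≡ 5
7^4 ≡ 9
7^5 ≡ 11
Found: a = 5.

5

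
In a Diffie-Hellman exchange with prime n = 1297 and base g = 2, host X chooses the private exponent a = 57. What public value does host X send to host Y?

Public value = 2^57 mod 1297.
2^1 ≡ 2 (mod 1297)
2^2 = (2^1)^2 ≡ 2^2 = 4 ≡ 4 (mod 1297)
2^4 = (2^2)^2 ≡ 4^2 = 16 ≡ 16 (mod 1297)
2^8 = (2^4)^2 ≡ 16^2 = 256 ≡ 256 (mod 1297)
2^16 = (2^8)^2 ≡ 256^2 = 65536 ≡ 686 (mod 1297)
2^32 = (2^16)^2 ≡ 686^2 = 470596 ≡ 1082 (mod 1297)
2^57 = 2^32 · 2^16 · 2^8 · 2^1 ≡ 1082 · 686 · 256 · 2 ≡ 351 (mod 1297).

351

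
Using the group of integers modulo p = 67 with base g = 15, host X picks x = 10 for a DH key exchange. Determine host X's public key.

9

Public value = 15^10 mod 67.
15^1 ≡ 15 (mod 67)
15^2 = (15^1)^2 ≡ 15^2 = 225 ≡ 24 (mod 67)
15^4 = (15^2)^2 ≡ 24^2 = 576 ≡ 40 (mod 67)
15^8 = (15^4)^2 ≡ 40^2 = 1600 ≡ 59 (mod 67)
15^10 = 15^8 · 15^2 ≡ 59 · 24 ≡ 9 (mod 67).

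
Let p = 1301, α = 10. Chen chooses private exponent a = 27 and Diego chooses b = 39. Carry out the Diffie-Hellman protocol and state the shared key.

Chen sends A = α^a mod p = 10^27 mod 1301.
10^1 ≡ 10 (mod 1301)
10^2 = (10^1)^2 ≡ 10^2 = 100 ≡ 100 (mod 1301)
10^4 = (10^2)^2 ≡ 100^2 = 10000 ≡ 893 (mod 1301)
10^8 = (10^4)^2 ≡ 893^2 = 797449 ≡ 1237 (mod 1301)
10^16 = (10^8)^2 ≡ 1237^2 = 1530169 ≡ 193 (mod 1301)
10^27 = 10^16 · 10^8 · 10^2 · 10^1 ≡ 193 · 1237 · 100 · 10 ≡ 995 (mod 1301).
So A = 995. Diego then computes K = A^b mod p = 995^39 mod 1301.
995^1 ≡ 995 (mod 1301)
995^2 = (995^1)^2 ≡ 995^2 = 990025 ≡ 1265 (mod 1301)
995^4 = (995^2)^2 ≡ 1265^2 = 1600225 ≡ 1296 (mod 1301)
995^8 = (995^4)^2 ≡ 1296^2 = 1679616 ≡ 25 (mod 1301)
995^16 = (995^8)^2 ≡ 25^2 = 625 ≡ 625 (mod 1301)
995^32 = (995^16)^2 ≡ 625^2 = 390625 ≡ 325 (mod 1301)
995^39 = 995^32 · 995^4 · 995^2 · 995^1 ≡ 325 · 1296 · 1265 · 995 ≡ 760 (mod 1301).

760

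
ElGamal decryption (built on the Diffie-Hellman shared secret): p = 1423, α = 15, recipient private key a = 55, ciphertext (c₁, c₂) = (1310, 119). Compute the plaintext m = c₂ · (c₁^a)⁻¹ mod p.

Shared mask s = c₁^a mod p = 1310^55 mod 1423.
1310^1 ≡ 1310 (mod 1423)
1310^2 = (1310^1)^2 ≡ 1310^2 = 1716100 ≡ 1385 (mod 1423)
1310^4 = (1310^2)^2 ≡ 1385^2 = 1918225 ≡ 21 (mod 1423)
1310^8 = (1310^4)^2 ≡ 21^2 = 441 ≡ 441 (mod 1423)
1310^16 = (1310^8)^2 ≡ 441^2 = 194481 ≡ 953 (mod 1423)
1310^32 = (1310^16)^2 ≡ 953^2 = 908209 ≡ 335 (mod 1423)
1310^55 = 1310^32 · 1310^16 · 1310^4 · 1310^2 · 1310^1 ≡ 335 · 953 · 21 · 1385 · 1310 ≡ 820 (mod 1423).
So s = 820; s⁻¹ ≡ 682 (mod 1423).
m = c₂ · s⁻¹ mod 1423 = 119 · 682 mod 1423 = 47.

47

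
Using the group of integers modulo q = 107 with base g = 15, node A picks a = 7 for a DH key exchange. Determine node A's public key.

63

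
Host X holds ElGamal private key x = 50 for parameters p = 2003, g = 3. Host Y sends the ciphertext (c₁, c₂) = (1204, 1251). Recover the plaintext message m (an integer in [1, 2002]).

162

Shared mask s = c₁^x mod p = 1204^50 mod 2003.
1204^1 ≡ 1204 (mod 2003)
1204^2 = (1204^1)^2 ≡ 1204^2 = 1449616 ≡ 1447 (mod 2003)
1204^4 = (1204^2)^2 ≡ 1447^2 = 2093809 ≡ 674 (mod 2003)
1204^8 = (1204^4)^2 ≡ 674^2 = 454276 ≡ 1598 (mod 2003)
1204^16 = (1204^8)^2 ≡ 1598^2 = 2553604 ≡ 1782 (mod 2003)
1204^32 = (1204^16)^2 ≡ 1782^2 = 3175524 ≡ 769 (mod 2003)
1204^50 = 1204^32 · 1204^16 · 1204^2 ≡ 769 · 1782 · 1447 ≡ 119 (mod 2003).
So s = 119; s⁻¹ ≡ 101 (mod 2003).
m = c₂ · s⁻¹ mod 2003 = 1251 · 101 mod 2003 = 162.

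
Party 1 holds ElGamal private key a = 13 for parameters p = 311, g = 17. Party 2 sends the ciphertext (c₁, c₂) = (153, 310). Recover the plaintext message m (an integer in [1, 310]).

Shared mask s = c₁^a mod p = 153^13 mod 311.
153^1 ≡ 153 (mod 311)
153^2 = (153^1)^2 ≡ 153^2 = 23409 ≡ 84 (mod 311)
153^4 = (153^2)^2 ≡ 84^2 = 7056 ≡ 214 (mod 311)
153^8 = (153^4)^2 ≡ 214^2 = 45796 ≡ 79 (mod 311)
153^13 = 153^8 · 153^4 · 153^1 ≡ 79 · 214 · 153 ≡ 31 (mod 311).
So s = 31; s⁻¹ ≡ 301 (mod 311).
m = c₂ · s⁻¹ mod 311 = 310 · 301 mod 311 = 10.

10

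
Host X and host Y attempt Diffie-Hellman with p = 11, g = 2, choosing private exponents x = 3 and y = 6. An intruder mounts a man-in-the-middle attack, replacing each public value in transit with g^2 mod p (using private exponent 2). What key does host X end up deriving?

Host X receives an intruder's public value M = 2^2 mod 11 instead of the honest one.
2^1 ≡ 2 (mod 11)
2^2 = (2^1)^2 ≡ 2^2 = 4 ≡ 4 (mod 11)
So M = 4. Host X computes K = M^3 mod 11.
4^1 ≡ 4 (mod 11)
4^2 = (4^1)^2 ≡ 4^2 = 16 ≡ 5 (mod 11)
4^3 = 4^2 · 4^1 ≡ 5 · 4 ≡ 9 (mod 11).

9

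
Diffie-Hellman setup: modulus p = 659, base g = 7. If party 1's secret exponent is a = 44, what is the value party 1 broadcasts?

20

Public value = 7^{44} \pmod{659}.
7^1 ≡ 7 (mod 659)
7^2 = (7^1)^2 ≡ 7^2 = 49 ≡ 49 (mod 659)
7^4 = (7^2)^2 ≡ 49^2 = 2401 ≡ 424 (mod 659)
7^8 = (7^4)^2 ≡ 424^2 = 179776 ≡ 528 (mod 659)
7^16 = (7^8)^2 ≡ 528^2 = 278784 ≡ 27 (mod 659)
7^32 = (7^16)^2 ≡ 27^2 = 729 ≡ 70 (mod 659)
7^44 = 7^32 · 7^8 · 7^4 ≡ 70 · 528 · 424 ≡ 20 (mod 659).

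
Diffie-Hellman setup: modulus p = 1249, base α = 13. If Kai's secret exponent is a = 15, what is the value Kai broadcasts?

468

Public value = 13^{15} \pmod{1249}.
13^1 ≡ 13 (mod 1249)
13^2 = (13^1)^2 ≡ 13^2 = 169 ≡ 169 (mod 1249)
13^4 = (13^2)^2 ≡ 169^2 = 28561 ≡ 1083 (mod 1249)
13^8 = (13^4)^2 ≡ 1083^2 = 1172889 ≡ 78 (mod 1249)
13^15 = 13^8 · 13^4 · 13^2 · 13^1 ≡ 78 · 1083 · 169 · 13 ≡ 468 (mod 1249).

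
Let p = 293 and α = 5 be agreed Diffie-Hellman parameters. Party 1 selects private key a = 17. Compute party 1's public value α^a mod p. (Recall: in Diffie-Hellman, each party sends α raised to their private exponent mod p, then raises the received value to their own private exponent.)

Public value = 5^17 mod 293.
5^1 ≡ 5 (mod 293)
5^2 = (5^1)^2 ≡ 5^2 = 25 ≡ 25 (mod 293)
5^4 = (5^2)^2 ≡ 25^2 = 625 ≡ 39 (mod 293)
5^8 = (5^4)^2 ≡ 39^2 = 1521 ≡ 56 (mod 293)
5^16 = (5^8)^2 ≡ 56^2 = 3136 ≡ 206 (mod 293)
5^17 = 5^16 · 5^1 ≡ 206 · 5 ≡ 151 (mod 293).

151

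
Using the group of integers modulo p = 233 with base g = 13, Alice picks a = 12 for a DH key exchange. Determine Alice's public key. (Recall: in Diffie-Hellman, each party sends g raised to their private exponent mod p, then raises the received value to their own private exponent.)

128

Public value = 13^12 (mod 233).
13^1 ≡ 13 (mod 233)
13^2 = (13^1)^2 ≡ 13^2 = 169 ≡ 169 (mod 233)
13^4 = (13^2)^2 ≡ 169^2 = 28561 ≡ 135 (mod 233)
13^8 = (13^4)^2 ≡ 135^2 = 18225 ≡ 51 (mod 233)
13^12 = 13^8 · 13^4 ≡ 51 · 135 ≡ 128 (mod 233).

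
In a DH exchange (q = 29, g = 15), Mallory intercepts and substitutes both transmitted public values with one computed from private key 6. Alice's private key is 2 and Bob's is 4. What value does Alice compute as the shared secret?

Alice receives Mallory's public value M = 15^6 mod 29 instead of the honest one.
15^1 ≡ 15 (mod 29)
15^2 = (15^1)^2 ≡ 15^2 = 225 ≡ 22 (mod 29)
15^4 = (15^2)^2 ≡ 22^2 = 484 ≡ 20 (mod 29)
15^6 = 15^4 · 15^2 ≡ 20 · 22 ≡ 5 (mod 29).
So M = 5. Alice computes K = M^2 mod 29.
5^1 ≡ 5 (mod 29)
5^2 = (5^1)^2 ≡ 5^2 = 25 ≡ 25 (mod 29)

25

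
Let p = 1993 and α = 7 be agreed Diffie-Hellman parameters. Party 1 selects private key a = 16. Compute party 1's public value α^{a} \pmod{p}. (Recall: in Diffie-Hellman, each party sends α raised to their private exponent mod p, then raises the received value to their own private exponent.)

Public value = 7^{16} \pmod{1993}.
7^1 ≡ 7 (mod 1993)
7^2 = (7^1)^2 ≡ 7^2 = 49 ≡ 49 (mod 1993)
7^4 = (7^2)^2 ≡ 49^2 = 2401 ≡ 408 (mod 1993)
7^8 = (7^4)^2 ≡ 408^2 = 166464 ≡ 1045 (mod 1993)
7^16 = (7^8)^2 ≡ 1045^2 = 1092025 ≡ 1854 (mod 1993)

1854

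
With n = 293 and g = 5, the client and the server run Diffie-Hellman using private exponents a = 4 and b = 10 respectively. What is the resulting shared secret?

186

The server sends B = g^b mod n = 5^10 mod 293.
5^1 ≡ 5 (mod 293)
5^2 = (5^1)^2 ≡ 5^2 = 25 ≡ 25 (mod 293)
5^4 = (5^2)^2 ≡ 25^2 = 625 ≡ 39 (mod 293)
5^8 = (5^4)^2 ≡ 39^2 = 1521 ≡ 56 (mod 293)
5^10 = 5^8 · 5^2 ≡ 56 · 25 ≡ 228 (mod 293).
So B = 228. The client then computes K = B^a mod n = 228^4 mod 293.
228^1 ≡ 228 (mod 293)
228^2 = (228^1)^2 ≡ 228^2 = 51984 ≡ 123 (mod 293)
228^4 = (228^2)^2 ≡ 123^2 = 15129 ≡ 186 (mod 293)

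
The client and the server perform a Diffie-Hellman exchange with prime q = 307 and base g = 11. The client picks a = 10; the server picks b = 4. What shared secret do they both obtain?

160

The client sends A = g^a mod q = 11^10 mod 307.
11^1 ≡ 11 (mod 307)
11^2 = (11^1)^2 ≡ 11^2 = 121 ≡ 121 (mod 307)
11^4 = (11^2)^2 ≡ 121^2 = 14641 ≡ 212 (mod 307)
11^8 = (11^4)^2 ≡ 212^2 = 44944 ≡ 122 (mod 307)
11^10 = 11^8 · 11^2 ≡ 122 · 121 ≡ 26 (mod 307).
So A = 26. The server then computes K = A^b mod q = 26^4 mod 307.
26^1 ≡ 26 (mod 307)
26^2 = (26^1)^2 ≡ 26^2 = 676 ≡ 62 (mod 307)
26^4 = (26^2)^2 ≡ 62^2 = 3844 ≡ 160 (mod 307)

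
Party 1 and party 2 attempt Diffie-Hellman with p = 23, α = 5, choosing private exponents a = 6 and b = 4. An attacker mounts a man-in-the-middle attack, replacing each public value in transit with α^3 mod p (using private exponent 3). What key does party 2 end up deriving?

18

Party 2 receives an attacker's public value M = 5^3 mod 23 instead of the honest one.
5^1 ≡ 5 (mod 23)
5^2 = (5^1)^2 ≡ 5^2 = 25 ≡ 2 (mod 23)
5^3 = 5^2 · 5^1 ≡ 2 · 5 ≡ 10 (mod 23).
So M = 10. Party 2 computes K = M^4 mod 23.
10^1 ≡ 10 (mod 23)
10^2 = (10^1)^2 ≡ 10^2 = 100 ≡ 8 (mod 23)
10^4 = (10^2)^2 ≡ 8^2 = 64 ≡ 18 (mod 23)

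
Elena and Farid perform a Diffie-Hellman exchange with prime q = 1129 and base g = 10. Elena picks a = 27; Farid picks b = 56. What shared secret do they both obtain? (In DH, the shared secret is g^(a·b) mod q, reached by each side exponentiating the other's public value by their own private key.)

913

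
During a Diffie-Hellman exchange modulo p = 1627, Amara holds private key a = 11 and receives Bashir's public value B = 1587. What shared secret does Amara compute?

1117

Shared key K = 1587^11 mod 1627.
1587^1 ≡ 1587 (mod 1627)
1587^2 = (1587^1)^2 ≡ 1587^2 = 2518569 ≡ 1600 (mod 1627)
1587^4 = (1587^2)^2 ≡ 1600^2 = 2560000 ≡ 729 (mod 1627)
1587^8 = (1587^4)^2 ≡ 729^2 = 531441 ≡ 1039 (mod 1627)
1587^11 = 1587^8 · 1587^2 · 1587^1 ≡ 1039 · 1600 · 1587 ≡ 1117 (mod 1627).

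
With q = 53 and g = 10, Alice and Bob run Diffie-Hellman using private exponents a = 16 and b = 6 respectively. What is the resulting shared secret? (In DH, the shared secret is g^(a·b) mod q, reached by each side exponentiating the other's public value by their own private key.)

Alice sends A = g^a mod q = 10^16 mod 53.
10^1 ≡ 10 (mod 53)
10^2 = (10^1)^2 ≡ 10^2 = 100 ≡ 47 (mod 53)
10^4 = (10^2)^2 ≡ 47^2 = 2209 ≡ 36 (mod 53)
10^8 = (10^4)^2 ≡ 36^2 = 1296 ≡ 24 (mod 53)
10^16 = (10^8)^2 ≡ 24^2 = 576 ≡ 46 (mod 53)
So A = 46. Bob then computes K = A^b mod q = 46^6 mod 53.
46^1 ≡ 46 (mod 53)
46^2 = (46^1)^2 ≡ 46^2 = 2116 ≡ 49 (mod 53)
46^4 = (46^2)^2 ≡ 49^2 = 2401 ≡ 16 (mod 53)
46^6 = 46^4 · 46^2 ≡ 16 · 49 ≡ 42 (mod 53).

42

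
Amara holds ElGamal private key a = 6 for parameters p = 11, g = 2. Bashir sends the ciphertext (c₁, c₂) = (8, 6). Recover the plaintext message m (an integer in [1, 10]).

2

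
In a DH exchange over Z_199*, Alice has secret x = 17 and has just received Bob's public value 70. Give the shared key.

Shared key K = 70^17 mod 199.
70^1 ≡ 70 (mod 199)
70^2 = (70^1)^2 ≡ 70^2 = 4900 ≡ 124 (mod 199)
70^4 = (70^2)^2 ≡ 124^2 = 15376 ≡ 53 (mod 199)
70^8 = (70^4)^2 ≡ 53^2 = 2809 ≡ 23 (mod 199)
70^16 = (70^8)^2 ≡ 23^2 = 529 ≡ 131 (mod 199)
70^17 = 70^16 · 70^1 ≡ 131 · 70 ≡ 16 (mod 199).

16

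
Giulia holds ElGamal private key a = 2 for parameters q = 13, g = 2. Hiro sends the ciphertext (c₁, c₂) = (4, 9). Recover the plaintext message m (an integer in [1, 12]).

3

Shared mask s = c₁^a mod q = 4^2 mod 13.
4^1 ≡ 4 (mod 13)
4^2 = (4^1)^2 ≡ 4^2 = 16 ≡ 3 (mod 13)
So s = 3; s⁻¹ ≡ 9 (mod 13).
m = c₂ · s⁻¹ mod 13 = 9 · 9 mod 13 = 3.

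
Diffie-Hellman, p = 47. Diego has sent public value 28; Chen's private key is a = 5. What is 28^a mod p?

Shared key K = 28^5 mod 47.
28^1 ≡ 28 (mod 47)
28^2 = (28^1)^2 ≡ 28^2 = 784 ≡ 32 (mod 47)
28^4 = (28^2)^2 ≡ 32^2 = 1024 ≡ 37 (mod 47)
28^5 = 28^4 · 28^1 ≡ 37 · 28 ≡ 2 (mod 47).

2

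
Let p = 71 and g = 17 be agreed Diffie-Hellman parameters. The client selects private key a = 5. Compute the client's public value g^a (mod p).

70

Public value = 17^5 (mod 71).
17^1 ≡ 17 (mod 71)
17^2 = (17^1)^2 ≡ 17^2 = 289 ≡ 5 (mod 71)
17^4 = (17^2)^2 ≡ 5^2 = 25 ≡ 25 (mod 71)
17^5 = 17^4 · 17^1 ≡ 25 · 17 ≡ 70 (mod 71).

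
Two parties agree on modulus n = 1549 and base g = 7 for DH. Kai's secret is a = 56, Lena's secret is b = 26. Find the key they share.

Kai sends A = g^a mod n = 7^56 mod 1549.
7^1 ≡ 7 (mod 1549)
7^2 = (7^1)^2 ≡ 7^2 = 49 ≡ 49 (mod 1549)
7^4 = (7^2)^2 ≡ 49^2 = 2401 ≡ 852 (mod 1549)
7^8 = (7^4)^2 ≡ 852^2 = 725904 ≡ 972 (mod 1549)
7^16 = (7^8)^2 ≡ 972^2 = 944784 ≡ 1443 (mod 1549)
7^32 = (7^16)^2 ≡ 1443^2 = 2082249 ≡ 393 (mod 1549)
7^56 = 7^32 · 7^16 · 7^8 ≡ 393 · 1443 · 972 ≡ 833 (mod 1549).
So A = 833. Lena then computes K = A^b mod n = 833^26 mod 1549.
833^1 ≡ 833 (mod 1549)
833^2 = (833^1)^2 ≡ 833^2 = 693889 ≡ 1486 (mod 1549)
833^4 = (833^2)^2 ≡ 1486^2 = 2208196 ≡ 871 (mod 1549)
833^8 = (833^4)^2 ≡ 871^2 = 758641 ≡ 1180 (mod 1549)
833^16 = (833^8)^2 ≡ 1180^2 = 1392400 ≡ 1398 (mod 1549)
833^26 = 833^16 · 833^8 · 833^2 ≡ 1398 · 1180 · 1486 ≡ 1286 (mod 1549).

1286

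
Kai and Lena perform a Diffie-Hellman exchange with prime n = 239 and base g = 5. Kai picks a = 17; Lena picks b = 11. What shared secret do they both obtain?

Lena sends B = g^b mod n = 5^11 mod 239.
5^1 ≡ 5 (mod 239)
5^2 = (5^1)^2 ≡ 5^2 = 25 ≡ 25 (mod 239)
5^4 = (5^2)^2 ≡ 25^2 = 625 ≡ 147 (mod 239)
5^8 = (5^4)^2 ≡ 147^2 = 21609 ≡ 99 (mod 239)
5^11 = 5^8 · 5^2 · 5^1 ≡ 99 · 25 · 5 ≡ 186 (mod 239).
So B = 186. Kai then computes K = B^a mod n = 186^17 mod 239.
186^1 ≡ 186 (mod 239)
186^2 = (186^1)^2 ≡ 186^2 = 34596 ≡ 180 (mod 239)
186^4 = (186^2)^2 ≡ 180^2 = 32400 ≡ 135 (mod 239)
186^8 = (186^4)^2 ≡ 135^2 = 18225 ≡ 61 (mod 239)
186^16 = (186^8)^2 ≡ 61^2 = 3721 ≡ 136 (mod 239)
186^17 = 186^16 · 186^1 ≡ 136 · 186 ≡ 201 (mod 239).

201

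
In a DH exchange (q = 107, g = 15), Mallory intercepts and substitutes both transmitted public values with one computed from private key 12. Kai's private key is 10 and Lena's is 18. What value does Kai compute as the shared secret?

10

Kai receives Mallory's public value M = 15^12 mod 107 instead of the honest one.
15^1 ≡ 15 (mod 107)
15^2 = (15^1)^2 ≡ 15^2 = 225 ≡ 11 (mod 107)
15^4 = (15^2)^2 ≡ 11^2 = 121 ≡ 14 (mod 107)
15^8 = (15^4)^2 ≡ 14^2 = 196 ≡ 89 (mod 107)
15^12 = 15^8 · 15^4 ≡ 89 · 14 ≡ 69 (mod 107).
So M = 69. Kai computes K = M^10 mod 107.
69^1 ≡ 69 (mod 107)
69^2 = (69^1)^2 ≡ 69^2 = 4761 ≡ 53 (mod 107)
69^4 = (69^2)^2 ≡ 53^2 = 2809 ≡ 27 (mod 107)
69^8 = (69^4)^2 ≡ 27^2 = 729 ≡ 87 (mod 107)
69^10 = 69^8 · 69^2 ≡ 87 · 53 ≡ 10 (mod 107).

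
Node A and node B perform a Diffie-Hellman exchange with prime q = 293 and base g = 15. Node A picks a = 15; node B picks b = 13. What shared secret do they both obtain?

156

Node B sends B = g^b mod q = 15^13 mod 293.
15^1 ≡ 15 (mod 293)
15^2 = (15^1)^2 ≡ 15^2 = 225 ≡ 225 (mod 293)
15^4 = (15^2)^2 ≡ 225^2 = 50625 ≡ 229 (mod 293)
15^8 = (15^4)^2 ≡ 229^2 = 52441 ≡ 287 (mod 293)
15^13 = 15^8 · 15^4 · 15^1 ≡ 287 · 229 · 15 ≡ 193 (mod 293).
So B = 193. Node A then computes K = B^a mod q = 193^15 mod 293.
193^1 ≡ 193 (mod 293)
193^2 = (193^1)^2 ≡ 193^2 = 37249 ≡ 38 (mod 293)
193^4 = (193^2)^2 ≡ 38^2 = 1444 ≡ 272 (mod 293)
193^8 = (193^4)^2 ≡ 272^2 = 73984 ≡ 148 (mod 293)
193^15 = 193^8 · 193^4 · 193^2 · 193^1 ≡ 148 · 272 · 38 · 193 ≡ 156 (mod 293).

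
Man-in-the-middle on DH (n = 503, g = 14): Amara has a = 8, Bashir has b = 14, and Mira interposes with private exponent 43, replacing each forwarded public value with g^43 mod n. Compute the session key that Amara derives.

Amara receives Mira's public value M = 14^43 mod 503 instead of the honest one.
14^1 ≡ 14 (mod 503)
14^2 = (14^1)^2 ≡ 14^2 = 196 ≡ 196 (mod 503)
14^4 = (14^2)^2 ≡ 196^2 = 38416 ≡ 188 (mod 503)
14^8 = (14^4)^2 ≡ 188^2 = 35344 ≡ 134 (mod 503)
14^16 = (14^8)^2 ≡ 134^2 = 17956 ≡ 351 (mod 503)
14^32 = (14^16)^2 ≡ 351^2 = 123201 ≡ 469 (mod 503)
14^43 = 14^32 · 14^8 · 14^2 · 14^1 ≡ 469 · 134 · 196 · 14 ≡ 401 (mod 503).
So M = 401. Amara computes K = M^8 mod 503.
401^1 ≡ 401 (mod 503)
401^2 = (401^1)^2 ≡ 401^2 = 160801 ≡ 344 (mod 503)
401^4 = (401^2)^2 ≡ 344^2 = 118336 ≡ 131 (mod 503)
401^8 = (401^4)^2 ≡ 131^2 = 17161 ≡ 59 (mod 503)

59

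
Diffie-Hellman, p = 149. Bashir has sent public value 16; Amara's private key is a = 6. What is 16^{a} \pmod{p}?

114

Shared key K = 16^6 mod 149.
16^1 ≡ 16 (mod 149)
16^2 = (16^1)^2 ≡ 16^2 = 256 ≡ 107 (mod 149)
16^4 = (16^2)^2 ≡ 107^2 = 11449 ≡ 125 (mod 149)
16^6 = 16^4 · 16^2 ≡ 125 · 107 ≡ 114 (mod 149).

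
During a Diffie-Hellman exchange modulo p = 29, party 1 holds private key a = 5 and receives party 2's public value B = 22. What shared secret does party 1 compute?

Shared key K = 22^5 mod 29.
22^1 ≡ 22 (mod 29)
22^2 = (22^1)^2 ≡ 22^2 = 484 ≡ 20 (mod 29)
22^4 = (22^2)^2 ≡ 20^2 = 400 ≡ 23 (mod 29)
22^5 = 22^4 · 22^1 ≡ 23 · 22 ≡ 13 (mod 29).

13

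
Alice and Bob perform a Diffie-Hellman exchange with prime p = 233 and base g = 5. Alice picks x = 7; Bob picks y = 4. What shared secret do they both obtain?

Bob sends B = g^y mod p = 5^4 mod 233.
5^1 ≡ 5 (mod 233)
5^2 = (5^1)^2 ≡ 5^2 = 25 ≡ 25 (mod 233)
5^4 = (5^2)^2 ≡ 25^2 = 625 ≡ 159 (mod 233)
So B = 159. Alice then computes K = B^x mod p = 159^7 mod 233.
159^1 ≡ 159 (mod 233)
159^2 = (159^1)^2 ≡ 159^2 = 25281 ≡ 117 (mod 233)
159^4 = (159^2)^2 ≡ 117^2 = 13689 ≡ 175 (mod 233)
159^7 = 159^4 · 159^2 · 159^1 ≡ 175 · 117 · 159 ≡ 49 (mod 233).

49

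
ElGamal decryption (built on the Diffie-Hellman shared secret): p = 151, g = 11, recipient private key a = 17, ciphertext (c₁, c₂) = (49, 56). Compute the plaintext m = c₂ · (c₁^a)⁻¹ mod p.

70

Shared mask s = c₁^a mod p = 49^17 mod 151.
49^1 ≡ 49 (mod 151)
49^2 = (49^1)^2 ≡ 49^2 = 2401 ≡ 136 (mod 151)
49^4 = (49^2)^2 ≡ 136^2 = 18496 ≡ 74 (mod 151)
49^8 = (49^4)^2 ≡ 74^2 = 5476 ≡ 40 (mod 151)
49^16 = (49^8)^2 ≡ 40^2 = 1600 ≡ 90 (mod 151)
49^17 = 49^16 · 49^1 ≡ 90 · 49 ≡ 31 (mod 151).
So s = 31; s⁻¹ ≡ 39 (mod 151).
m = c₂ · s⁻¹ mod 151 = 56 · 39 mod 151 = 70.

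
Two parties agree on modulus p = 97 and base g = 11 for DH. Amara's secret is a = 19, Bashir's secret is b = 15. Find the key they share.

79

Amara sends A = g^a mod p = 11^19 mod 97.
11^1 ≡ 11 (mod 97)
11^2 = (11^1)^2 ≡ 11^2 = 121 ≡ 24 (mod 97)
11^4 = (11^2)^2 ≡ 24^2 = 576 ≡ 91 (mod 97)
11^8 = (11^4)^2 ≡ 91^2 = 8281 ≡ 36 (mod 97)
11^16 = (11^8)^2 ≡ 36^2 = 1296 ≡ 35 (mod 97)
11^19 = 11^16 · 11^2 · 11^1 ≡ 35 · 24 · 11 ≡ 25 (mod 97).
So A = 25. Bashir then computes K = A^b mod p = 25^15 mod 97.
25^1 ≡ 25 (mod 97)
25^2 = (25^1)^2 ≡ 25^2 = 625 ≡ 43 (mod 97)
25^4 = (25^2)^2 ≡ 43^2 = 1849 ≡ 6 (mod 97)
25^8 = (25^4)^2 ≡ 6^2 = 36 ≡ 36 (mod 97)
25^15 = 25^8 · 25^4 · 25^2 · 25^1 ≡ 36 · 6 · 43 · 25 ≡ 79 (mod 97).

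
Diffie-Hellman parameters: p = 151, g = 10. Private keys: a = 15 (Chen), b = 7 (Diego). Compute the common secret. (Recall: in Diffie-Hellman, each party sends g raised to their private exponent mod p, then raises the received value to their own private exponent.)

Diego sends B = g^b mod p = 10^7 mod 151.
10^1 ≡ 10 (mod 151)
10^2 = (10^1)^2 ≡ 10^2 = 100 ≡ 100 (mod 151)
10^4 = (10^2)^2 ≡ 100^2 = 10000 ≡ 34 (mod 151)
10^7 = 10^4 · 10^2 · 10^1 ≡ 34 · 100 · 10 ≡ 25 (mod 151).
So B = 25. Chen then computes K = B^a mod p = 25^15 mod 151.
25^1 ≡ 25 (mod 151)
25^2 = (25^1)^2 ≡ 25^2 = 625 ≡ 21 (mod 151)
25^4 = (25^2)^2 ≡ 21^2 = 441 ≡ 139 (mod 151)
25^8 = (25^4)^2 ≡ 139^2 = 19321 ≡ 144 (mod 151)
25^15 = 25^8 · 25^4 · 25^2 · 25^1 ≡ 144 · 139 · 21 · 25 ≡ 8 (mod 151).

8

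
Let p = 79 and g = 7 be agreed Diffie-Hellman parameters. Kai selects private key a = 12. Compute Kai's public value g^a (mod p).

Public value = 7^12 (mod 79).
7^1 ≡ 7 (mod 79)
7^2 = (7^1)^2 ≡ 7^2 = 49 ≡ 49 (mod 79)
7^4 = (7^2)^2 ≡ 49^2 = 2401 ≡ 31 (mod 79)
7^8 = (7^4)^2 ≡ 31^2 = 961 ≡ 13 (mod 79)
7^12 = 7^8 · 7^4 ≡ 13 · 31 ≡ 8 (mod 79).

8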